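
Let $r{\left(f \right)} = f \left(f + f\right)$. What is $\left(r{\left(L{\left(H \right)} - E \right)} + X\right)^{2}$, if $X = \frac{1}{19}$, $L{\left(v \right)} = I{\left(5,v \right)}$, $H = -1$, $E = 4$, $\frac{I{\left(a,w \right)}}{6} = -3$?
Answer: $\frac{338302449}{361} \approx 9.3713 \cdot 10^{5}$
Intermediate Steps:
$I{\left(a,w \right)} = -18$ ($I{\left(a,w \right)} = 6 \left(-3\right) = -18$)
$L{\left(v \right)} = -18$
$X = \frac{1}{19} \approx 0.052632$
$r{\left(f \right)} = 2 f^{2}$ ($r{\left(f \right)} = f 2 f = 2 f^{2}$)
$\left(r{\left(L{\left(H \right)} - E \right)} + X\right)^{2} = \left(2 \left(-18 - 4\right)^{2} + \frac{1}{19}\right)^{2} = \left(2 \left(-22\right)^{2} + \frac{1}{19}\right)^{2} = \left(2 \cdot 484 + \frac{1}{19}\right)^{2} = \left(968 + \frac{1}{19}\right)^{2} = \left(\frac{18393}{19}\right)^{2} = \frac{338302449}{361}$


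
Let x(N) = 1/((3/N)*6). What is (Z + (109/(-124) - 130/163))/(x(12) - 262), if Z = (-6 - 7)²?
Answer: -10145823/15846208 ≈ -0.64027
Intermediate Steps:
x(N) = N/18 (x(N) = 1/(18/N) = N/18)
Z = 169 (Z = (-13)² = 169)
(Z + (109/(-124) - 130/163))/(x(12) - 262) = (169 + (109/(-124) - 130/163))/((1/18)*12 - 262) = (169 + (109*(-1/124) - 130*1/163))/(⅔ - 262) = (169 + (-109/124 - 130/163))/(-784/3) = (169 - 33887/20212)*(-3/784) = (3381941/20212)*(-3/784) = -10145823/15846208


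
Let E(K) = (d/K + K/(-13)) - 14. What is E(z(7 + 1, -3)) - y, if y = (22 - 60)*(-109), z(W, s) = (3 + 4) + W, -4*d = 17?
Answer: -3242801/780 ≈ -4157.4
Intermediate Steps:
d = -17/4 (d = -1/4*17 = -17/4 ≈ -4.2500)
z(W, s) = 7 + W
E(K) = -14 - 17/(4*K) - K/13 (E(K) = (-17/(4*K) + K/(-13)) - 14 = (-17/(4*K) + K*(-1/13)) - 14 = (-17/(4*K) - K/13) - 14 = -14 - 17/(4*K) - K/13)
y = 4142 (y = -38*(-109) = 4142)
E(z(7 + 1, -3)) - y = (-14 - 17/(4*(7 + (7 + 1))) - (7 + (7 + 1))/13) - 1*4142 = (-14 - 17/(4*(7 + 8)) - (7 + 8)/13) - 4142 = (-14 - 17/4/15 - 1/13*15) - 4142 = (-14 - 17/4*1/15 - 15/13) - 4142 = (-14 - 17/60 - 15/13) - 4142 = -12041/780 - 4142 = -3242801/780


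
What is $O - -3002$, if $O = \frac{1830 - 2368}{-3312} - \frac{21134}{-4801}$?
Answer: $\frac{23903558285}{7950456} \approx 3006.6$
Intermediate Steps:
$O = \frac{36289373}{7950456}$ ($O = \left(-538\right) \left(- \frac{1}{3312}\right) - - \frac{21134}{4801} = \frac{269}{1656} + \frac{21134}{4801} = \frac{36289373}{7950456} \approx 4.5644$)
$O - -3002 = \frac{36289373}{7950456} - -3002 = \frac{36289373}{7950456} + 3002 = \frac{23903558285}{7950456}$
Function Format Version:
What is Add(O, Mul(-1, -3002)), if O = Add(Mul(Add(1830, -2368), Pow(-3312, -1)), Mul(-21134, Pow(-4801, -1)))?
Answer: Rational(23903558285, 7950456) ≈ 3006.6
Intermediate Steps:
O = Rational(36289373, 7950456) (O = Add(Mul(-538, Rational(-1, 3312)), Mul(-21134, Rational(-1, 4801))) = Add(Rational(269, 1656), Rational(21134, 4801)) = Rational(36289373, 7950456) ≈ 4.5644)
Add(O, Mul(-1, -3002)) = Add(Rational(36289373, 7950456), Mul(-1, -3002)) = Add(Rational(36289373, 7950456), 3002) = Rational(23903558285, 7950456)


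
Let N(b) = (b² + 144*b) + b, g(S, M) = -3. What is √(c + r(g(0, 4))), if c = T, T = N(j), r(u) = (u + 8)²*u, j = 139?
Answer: 31*√41 ≈ 198.50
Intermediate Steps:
N(b) = b² + 145*b
r(u) = u*(8 + u)² (r(u) = (8 + u)²*u = u*(8 + u)²)
T = 39476 (T = 139*(145 + 139) = 139*284 = 39476)
c = 39476
√(c + r(g(0, 4))) = √(39476 - 3*(8 - 3)²) = √(39476 - 3*5²) = √(39476 - 3*25) = √(39476 - 75) = √39401 = 31*√41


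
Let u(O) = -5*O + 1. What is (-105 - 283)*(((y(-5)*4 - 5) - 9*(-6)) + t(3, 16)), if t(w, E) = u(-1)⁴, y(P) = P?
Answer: -514100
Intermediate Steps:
u(O) = 1 - 5*O
t(w, E) = 1296 (t(w, E) = (1 - 5*(-1))⁴ = (1 + 5)⁴ = 6⁴ = 1296)
(-105 - 283)*(((y(-5)*4 - 5) - 9*(-6)) + t(3, 16)) = (-105 - 283)*(((-5*4 - 5) - 9*(-6)) + 1296) = -388*(((-20 - 5) + 54) + 1296) = -388*((-25 + 54) + 1296) = -388*(29 + 1296) = -388*1325 = -514100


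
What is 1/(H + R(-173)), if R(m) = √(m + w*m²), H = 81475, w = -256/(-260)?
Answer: 5295875/431479511414 - 3*√13752635/431479511414 ≈ 1.2248e-5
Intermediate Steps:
w = 64/65 (w = -256*(-1/260) = 64/65 ≈ 0.98462)
R(m) = √(m + 64*m²/65)
1/(H + R(-173)) = 1/(81475 + √65*√(-173*(65 + 64*(-173)))/65) = 1/(81475 + √65*√(-173*(65 - 11072))/65) = 1/(81475 + √65*√(-173*(-11007))/65) = 1/(81475 + √65*√1904211/65) = 1/(81475 + √65*(3*√211579)/65) = 1/(81475 + 3*√13752635/65)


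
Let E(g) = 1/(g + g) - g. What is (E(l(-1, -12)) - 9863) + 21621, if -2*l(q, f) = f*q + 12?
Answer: 282479/24 ≈ 11770.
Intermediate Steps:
l(q, f) = -6 - f*q/2 (l(q, f) = -(f*q + 12)/2 = -(12 + f*q)/2 = -6 - f*q/2)
E(g) = 1/(2*g) - g
(E(l(-1, -12)) - 9863) + 21621 = ((1/(2*(-6 - 1/2*(-12)*(-1))) - (-6 - 1/2*(-12)*(-1))) - 9863) + 21621 = ((1/(2*(-6 - 6)) - (-6 - 6)) - 9863) + 21621 = (((1/2)/(-12) - 1*(-12)) - 9863) + 21621 = (((1/2)*(-1/12) + 12) - 9863) + 21621 = ((-1/24 + 12) - 9863) + 21621 = (287/24 - 9863) + 21621 = -236425/24 + 21621 = 282479/24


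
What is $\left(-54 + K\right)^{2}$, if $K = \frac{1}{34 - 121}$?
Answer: $\frac{22080601}{7569} \approx 2917.2$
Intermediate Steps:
$K = - \frac{1}{87}$ ($K = \frac{1}{-87} = - \frac{1}{87} \approx -0.011494$)
$\left(-54 + K\right)^{2} = \left(-54 - \frac{1}{87}\right)^{2} = \left(- \frac{4699}{87}\right)^{2} = \frac{22080601}{7569}$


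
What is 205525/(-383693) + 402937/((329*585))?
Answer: 115047737216/73847473245 ≈ 1.5579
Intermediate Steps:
205525/(-383693) + 402937/((329*585)) = 205525*(-1/383693) + 402937/192465 = -205525/383693 + 402937*(1/192465) = -205525/383693 + 402937/192465 = 115047737216/73847473245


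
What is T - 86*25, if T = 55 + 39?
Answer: -2056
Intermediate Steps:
T = 94
T - 86*25 = 94 - 86*25 = 94 - 2150 = -2056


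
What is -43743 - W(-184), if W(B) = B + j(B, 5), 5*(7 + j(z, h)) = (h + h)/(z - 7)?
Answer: -8318430/191 ≈ -43552.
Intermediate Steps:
j(z, h) = -7 + 2*h/(5*(-7 + z)) (j(z, h) = -7 + ((h + h)/(z - 7))/5 = -7 + ((2*h)/(-7 + z))/5 = -7 + (2*h/(-7 + z))/5 = -7 + 2*h/(5*(-7 + z)))
W(B) = B + (255 - 35*B)/(5*(-7 + B)) (W(B) = B + (245 - 35*B + 2*5)/(5*(-7 + B)) = B + (245 - 35*B + 10)/(5*(-7 + B)) = B + (255 - 35*B)/(5*(-7 + B)))
-43743 - W(-184) = -43743 - (51 + (-184)² - 14*(-184))/(-7 - 184) = -43743 - (51 + 33856 + 2576)/(-191) = -43743 - (-1)*36483/191 = -43743 - 1*(-36483/191) = -43743 + 36483/191 = -8318430/191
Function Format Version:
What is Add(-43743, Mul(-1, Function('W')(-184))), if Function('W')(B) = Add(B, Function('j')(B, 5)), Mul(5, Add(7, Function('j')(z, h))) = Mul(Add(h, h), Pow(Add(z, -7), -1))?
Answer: Rational(-8318430, 191) ≈ -43552.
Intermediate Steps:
Function('j')(z, h) = Add(-7, Mul(Rational(2, 5), h, Pow(Add(-7, z), -1))) (Function('j')(z, h) = Add(-7, Mul(Rational(1, 5), Mul(Add(h, h), Pow(Add(z, -7), -1)))) = Add(-7, Mul(Rational(1, 5), Mul(Mul(2, h), Pow(Add(-7, z), -1)))) = Add(-7, Mul(Rational(1, 5), Mul(2, h, Pow(Add(-7, z), -1)))) = Add(-7, Mul(Rational(2, 5), h, Pow(Add(-7, z), -1))))
Function('W')(B) = Add(B, Mul(Rational(1, 5), Pow(Add(-7, B), -1), Add(255, Mul(-35, B)))) (Function('W')(B) = Add(B, Mul(Rational(1, 5), Pow(Add(-7, B), -1), Add(245, Mul(-35, B), Mul(2, 5)))) = Add(B, Mul(Rational(1, 5), Pow(Add(-7, B), -1), Add(245, Mul(-35, B), 10))) = Add(B, Mul(Rational(1, 5), Pow(Add(-7, B), -1), Add(255, Mul(-35, B)))))
Add(-43743, Mul(-1, Function('W')(-184))) = Add(-43743, Mul(-1, Mul(Pow(Add(-7, -184), -1), Add(51, Pow(-184, 2), Mul(-14, -184))))) = Add(-43743, Mul(-1, Mul(Pow(-191, -1), Add(51, 33856, 2576)))) = Add(-43743, Mul(-1, Mul(Rational(-1, 191), 36483))) = Add(-43743, Mul(-1, Rational(-36483, 191))) = Add(-43743, Rational(36483, 191)) = Rational(-8318430, 191)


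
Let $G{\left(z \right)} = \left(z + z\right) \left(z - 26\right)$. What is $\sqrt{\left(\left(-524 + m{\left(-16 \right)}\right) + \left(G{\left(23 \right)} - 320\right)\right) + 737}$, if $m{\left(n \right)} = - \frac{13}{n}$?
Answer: $\frac{i \sqrt{3907}}{4} \approx 15.626 i$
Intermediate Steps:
$G{\left(z \right)} = 2 z \left(-26 + z\right)$
$\sqrt{\left(\left(-524 + m{\left(-16 \right)}\right) + \left(G{\left(23 \right)} - 320\right)\right) + 737} = \sqrt{\left(\left(-524 - \frac{13}{-16}\right) + \left(2 \cdot 23 \left(-26 + 23\right) - 320\right)\right) + 737} = \sqrt{\left(\left(-524 - - \frac{13}{16}\right) - \left(320 - -138\right)\right) + 737} = \sqrt{\left(\left(-524 + \frac{13}{16}\right) - 458\right) + 737} = \sqrt{\left(- \frac{8371}{16} - 458\right) + 737} = \sqrt{- \frac{15699}{16} + 737} = \sqrt{- \frac{3907}{16}} = \frac{i \sqrt{3907}}{4}$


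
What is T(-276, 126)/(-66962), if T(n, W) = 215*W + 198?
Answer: -13644/33481 ≈ -0.40751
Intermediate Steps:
T(n, W) = 198 + 215*W
T(-276, 126)/(-66962) = (198 + 215*126)/(-66962) = (198 + 27090)*(-1/66962) = 27288*(-1/66962) = -13644/33481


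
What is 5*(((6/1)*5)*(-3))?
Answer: -450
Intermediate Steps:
5*(((6/1)*5)*(-3)) = 5*(((6*1)*5)*(-3)) = 5*((6*5)*(-3)) = 5*(30*(-3)) = 5*(-90) = -450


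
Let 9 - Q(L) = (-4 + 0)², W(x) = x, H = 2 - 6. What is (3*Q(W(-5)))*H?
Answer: 84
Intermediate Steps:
H = -4
Q(L) = -7 (Q(L) = 9 - (-4 + 0)² = 9 - 1*(-4)² = 9 - 1*16 = 9 - 16 = -7)
(3*Q(W(-5)))*H = (3*(-7))*(-4) = -21*(-4) = 84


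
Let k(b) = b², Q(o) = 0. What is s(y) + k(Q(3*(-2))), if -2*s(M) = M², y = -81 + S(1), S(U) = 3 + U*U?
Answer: -5929/2 ≈ -2964.5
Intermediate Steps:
S(U) = 3 + U²
y = -77 (y = -81 + (3 + 1²) = -81 + (3 + 1) = -81 + 4 = -77)
s(M) = -M²/2
s(y) + k(Q(3*(-2))) = -½*(-77)² + 0² = -½*5929 + 0 = -5929/2 + 0 = -5929/2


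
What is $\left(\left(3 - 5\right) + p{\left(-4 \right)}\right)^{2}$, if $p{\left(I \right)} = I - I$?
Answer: $4$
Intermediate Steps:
$p{\left(I \right)} = 0$
$\left(\left(3 - 5\right) + p{\left(-4 \right)}\right)^{2} = \left(\left(3 - 5\right) + 0\right)^{2} = \left(-2 + 0\right)^{2} = \left(-2\right)^{2} = 4$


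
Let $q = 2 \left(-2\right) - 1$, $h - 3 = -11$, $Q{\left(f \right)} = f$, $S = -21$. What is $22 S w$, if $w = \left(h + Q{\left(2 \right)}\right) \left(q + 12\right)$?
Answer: $19404$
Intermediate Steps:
$h = -8$ ($h = 3 - 11 = -8$)
$q = -5$ ($q = -4 - 1 = -5$)
$w = -42$ ($w = \left(-8 + 2\right) \left(-5 + 12\right) = \left(-6\right) 7 = -42$)
$22 S w = 22 \left(-21\right) \left(-42\right) = \left(-462\right) \left(-42\right) = 19404$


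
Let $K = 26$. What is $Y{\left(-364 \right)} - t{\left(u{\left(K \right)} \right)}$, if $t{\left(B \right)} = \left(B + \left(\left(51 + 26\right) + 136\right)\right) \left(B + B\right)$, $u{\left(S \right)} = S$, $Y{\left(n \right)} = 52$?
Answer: $-12376$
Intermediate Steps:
$t{\left(B \right)} = 2 B \left(213 + B\right)$ ($t{\left(B \right)} = \left(B + \left(77 + 136\right)\right) 2 B = \left(B + 213\right) 2 B = \left(213 + B\right) 2 B = 2 B \left(213 + B\right)$)
$Y{\left(-364 \right)} - t{\left(u{\left(K \right)} \right)} = 52 - 2 \cdot 26 \left(213 + 26\right) = 52 - 2 \cdot 26 \cdot 239 = 52 - 12428 = -12376$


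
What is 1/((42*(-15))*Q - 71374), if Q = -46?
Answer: -1/42394 ≈ -2.3588e-5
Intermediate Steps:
1/((42*(-15))*Q - 71374) = 1/((42*(-15))*(-46) - 71374) = 1/(-630*(-46) - 71374) = 1/(28980 - 71374) = 1/(-42394) = -1/42394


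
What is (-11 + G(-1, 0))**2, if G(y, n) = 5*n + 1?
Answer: 100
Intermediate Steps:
G(y, n) = 1 + 5*n
(-11 + G(-1, 0))**2 = (-11 + (1 + 5*0))**2 = (-11 + (1 + 0))**2 = (-11 + 1)**2 = (-10)**2 = 100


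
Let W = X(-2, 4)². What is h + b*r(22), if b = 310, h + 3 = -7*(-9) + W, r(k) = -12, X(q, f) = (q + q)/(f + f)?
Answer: -14639/4 ≈ -3659.8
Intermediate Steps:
X(q, f) = q/f (X(q, f) = (2*q)/((2*f)) = (2*q)*(1/(2*f)) = q/f)
W = ¼ (W = (-2/4)² = (-2*¼)² = (-½)² = ¼ ≈ 0.25000)
h = 241/4 (h = -3 + (-7*(-9) + ¼) = -3 + (63 + ¼) = -3 + 253/4 = 241/4 ≈ 60.250)
h + b*r(22) = 241/4 + 310*(-12) = 241/4 - 3720 = -14639/4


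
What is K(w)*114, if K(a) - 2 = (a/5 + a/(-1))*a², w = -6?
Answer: 99636/5 ≈ 19927.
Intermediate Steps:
K(a) = 2 - 4*a³/5 (K(a) = 2 + (a/5 + a/(-1))*a² = 2 + (a*(⅕) + a*(-1))*a² = 2 + (a/5 - a)*a² = 2 + (-4*a/5)*a² = 2 - 4*a³/5)
K(w)*114 = (2 - ⅘*(-6)³)*114 = (2 - ⅘*(-216))*114 = (2 + 864/5)*114 = (874/5)*114 = 99636/5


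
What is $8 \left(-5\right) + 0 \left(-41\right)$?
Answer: $-40$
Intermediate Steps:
$8 \left(-5\right) + 0 \left(-41\right) = -40 + 0 = -40$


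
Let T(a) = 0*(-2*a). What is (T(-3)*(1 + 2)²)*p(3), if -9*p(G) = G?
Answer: 0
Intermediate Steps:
p(G) = -G/9
T(a) = 0
(T(-3)*(1 + 2)²)*p(3) = (0*(1 + 2)²)*(-⅑*3) = (0*3²)*(-⅓) = (0*9)*(-⅓) = 0*(-⅓) = 0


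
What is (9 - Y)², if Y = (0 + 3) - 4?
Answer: 100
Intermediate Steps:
Y = -1 (Y = 3 - 4 = -1)
(9 - Y)² = (9 - 1*(-1))² = (9 + 1)² = 10² = 100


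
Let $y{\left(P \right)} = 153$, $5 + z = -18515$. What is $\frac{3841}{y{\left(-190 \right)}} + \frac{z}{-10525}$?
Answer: $\frac{8652017}{322065} \approx 26.864$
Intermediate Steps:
$z = -18520$ ($z = -5 - 18515 = -18520$)
$\frac{3841}{y{\left(-190 \right)}} + \frac{z}{-10525} = \frac{3841}{153} - \frac{18520}{-10525} = 3841 \cdot \frac{1}{153} - - \frac{3704}{2105} = \frac{3841}{153} + \frac{3704}{2105} = \frac{8652017}{322065}$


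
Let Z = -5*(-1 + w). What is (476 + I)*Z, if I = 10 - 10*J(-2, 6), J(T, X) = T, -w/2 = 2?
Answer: 12650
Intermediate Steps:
w = -4 (w = -2*2 = -4)
Z = 25 (Z = -5*(-1 - 4) = -5*(-5) = 25)
I = 30 (I = 10 - 10*(-2) = 10 + 20 = 30)
(476 + I)*Z = (476 + 30)*25 = 506*25 = 12650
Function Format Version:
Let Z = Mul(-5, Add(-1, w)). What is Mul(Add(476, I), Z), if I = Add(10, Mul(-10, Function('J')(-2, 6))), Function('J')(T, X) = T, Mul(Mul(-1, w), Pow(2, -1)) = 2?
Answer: 12650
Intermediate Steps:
w = -4 (w = Mul(-2, 2) = -4)
Z = 25 (Z = Mul(-5, Add(-1, -4)) = Mul(-5, -5) = 25)
I = 30 (I = Add(10, Mul(-10, -2)) = Add(10, 20) = 30)
Mul(Add(476, I), Z) = Mul(Add(476, 30), 25) = Mul(506, 25) = 12650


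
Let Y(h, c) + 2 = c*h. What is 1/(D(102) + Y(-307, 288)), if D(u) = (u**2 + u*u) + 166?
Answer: -1/67444 ≈ -1.4827e-5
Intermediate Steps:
Y(h, c) = -2 + c*h
D(u) = 166 + 2*u**2 (D(u) = (u**2 + u**2) + 166 = 2*u**2 + 166 = 166 + 2*u**2)
1/(D(102) + Y(-307, 288)) = 1/((166 + 2*102**2) + (-2 + 288*(-307))) = 1/((166 + 2*10404) + (-2 - 88416)) = 1/((166 + 20808) - 88418) = 1/(20974 - 88418) = 1/(-67444) = -1/67444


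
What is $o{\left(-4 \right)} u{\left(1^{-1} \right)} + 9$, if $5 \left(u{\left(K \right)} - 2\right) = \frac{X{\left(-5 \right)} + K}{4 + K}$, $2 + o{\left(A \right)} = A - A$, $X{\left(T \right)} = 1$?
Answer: $\frac{121}{25} \approx 4.84$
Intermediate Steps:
$o{\left(A \right)} = -2$ ($o{\left(A \right)} = -2 + \left(A - A\right) = -2 + 0 = -2$)
$u{\left(K \right)} = 2 + \frac{1 + K}{5 \left(4 + K\right)}$ ($u{\left(K \right)} = 2 + \frac{\left(1 + K\right) \frac{1}{4 + K}}{5} = 2 + \frac{\frac{1}{4 + K} \left(1 + K\right)}{5} = 2 + \frac{1 + K}{5 \left(4 + K\right)}$)
$o{\left(-4 \right)} u{\left(1^{-1} \right)} + 9 = - 2 \frac{41 + \frac{11}{1}}{5 \left(4 + 1^{-1}\right)} + 9 = - 2 \frac{41 + 11 \cdot 1}{5 \left(4 + 1\right)} + 9 = - 2 \frac{41 + 11}{5 \cdot 5} + 9 = - 2 \cdot \frac{1}{5} \cdot \frac{1}{5} \cdot 52 + 9 = \left(-2\right) \frac{52}{25} + 9 = - \frac{104}{25} + 9 = \frac{121}{25}$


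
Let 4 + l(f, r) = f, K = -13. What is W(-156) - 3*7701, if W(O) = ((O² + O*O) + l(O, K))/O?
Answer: -913145/39 ≈ -23414.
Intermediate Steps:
l(f, r) = -4 + f
W(O) = (-4 + O + 2*O²)/O (W(O) = ((O² + O*O) + (-4 + O))/O = ((O² + O²) + (-4 + O))/O = (2*O² + (-4 + O))/O = (-4 + O + 2*O²)/O)
W(-156) - 3*7701 = (1 - 4/(-156) + 2*(-156)) - 3*7701 = (1 - 4*(-1/156) - 312) - 1*23103 = (1 + 1/39 - 312) - 23103 = -12128/39 - 23103 = -913145/39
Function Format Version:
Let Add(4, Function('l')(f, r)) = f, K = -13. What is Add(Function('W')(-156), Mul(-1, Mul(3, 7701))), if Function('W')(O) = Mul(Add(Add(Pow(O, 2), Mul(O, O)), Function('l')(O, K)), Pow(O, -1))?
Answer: Rational(-913145, 39) ≈ -23414.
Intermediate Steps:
Function('l')(f, r) = Add(-4, f)
Function('W')(O) = Mul(Pow(O, -1), Add(-4, O, Mul(2, Pow(O, 2)))) (Function('W')(O) = Mul(Add(Add(Pow(O, 2), Mul(O, O)), Add(-4, O)), Pow(O, -1)) = Mul(Add(Add(Pow(O, 2), Pow(O, 2)), Add(-4, O)), Pow(O, -1)) = Mul(Add(Mul(2, Pow(O, 2)), Add(-4, O)), Pow(O, -1)) = Mul(Add(-4, O, Mul(2, Pow(O, 2))), Pow(O, -1)) = Mul(Pow(O, -1), Add(-4, O, Mul(2, Pow(O, 2)))))
Add(Function('W')(-156), Mul(-1, Mul(3, 7701))) = Add(Add(1, Mul(-4, Pow(-156, -1)), Mul(2, -156)), Mul(-1, Mul(3, 7701))) = Add(Add(1, Mul(-4, Rational(-1, 156)), -312), Mul(-1, 23103)) = Add(Add(1, Rational(1, 39), -312), -23103) = Add(Rational(-12128, 39), -23103) = Rational(-913145, 39)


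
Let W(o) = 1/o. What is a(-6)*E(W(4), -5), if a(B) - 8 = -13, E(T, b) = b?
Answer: 25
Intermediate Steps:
a(B) = -5 (a(B) = 8 - 13 = -5)
a(-6)*E(W(4), -5) = -5*(-5) = 25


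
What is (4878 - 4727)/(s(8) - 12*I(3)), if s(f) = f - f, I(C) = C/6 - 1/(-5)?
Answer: -755/42 ≈ -17.976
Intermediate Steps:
I(C) = ⅕ + C/6 (I(C) = C*(⅙) - 1*(-⅕) = C/6 + ⅕ = ⅕ + C/6)
s(f) = 0
(4878 - 4727)/(s(8) - 12*I(3)) = (4878 - 4727)/(0 - 12*(⅕ + (⅙)*3)) = 151/(0 - 12*(⅕ + ½)) = 151/(0 - 12*7/10) = 151/(0 - 42/5) = 151/(-42/5) = 151*(-5/42) = -755/42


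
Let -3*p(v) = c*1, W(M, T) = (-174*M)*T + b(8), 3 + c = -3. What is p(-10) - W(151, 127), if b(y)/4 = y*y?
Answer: 3336544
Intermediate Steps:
c = -6 (c = -3 - 3 = -6)
b(y) = 4*y² (b(y) = 4*(y*y) = 4*y²)
W(M, T) = 256 - 174*M*T (W(M, T) = (-174*M)*T + 4*8² = -174*M*T + 4*64 = -174*M*T + 256 = 256 - 174*M*T)
p(v) = 2 (p(v) = -(-2) = -⅓*(-6) = 2)
p(-10) - W(151, 127) = 2 - (256 - 174*151*127) = 2 - (256 - 3336798) = 2 - 1*(-3336542) = 2 + 3336542 = 3336544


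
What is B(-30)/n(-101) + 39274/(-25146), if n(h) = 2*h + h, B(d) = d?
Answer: -1857607/1269873 ≈ -1.4628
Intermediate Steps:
n(h) = 3*h
B(-30)/n(-101) + 39274/(-25146) = -30/(3*(-101)) + 39274/(-25146) = -30/(-303) + 39274*(-1/25146) = -30*(-1/303) - 19637/12573 = 10/101 - 19637/12573 = -1857607/1269873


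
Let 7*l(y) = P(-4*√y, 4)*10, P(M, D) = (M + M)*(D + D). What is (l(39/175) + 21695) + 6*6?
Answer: 21731 - 128*√273/49 ≈ 21688.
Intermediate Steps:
P(M, D) = 4*D*M (P(M, D) = (2*M)*(2*D) = 4*D*M)
l(y) = -640*√y/7 (l(y) = ((4*4*(-4*√y))*10)/7 = (-64*√y*10)/7 = (-640*√y)/7 = -640*√y/7)
(l(39/175) + 21695) + 6*6 = (-640*√273/35/7 + 21695) + 6*6 = (-640*√273/35/7 + 21695) + 36 = (-128*√273/49 + 21695) + 36 = (21695 - 128*√273/49) + 36 = 21731 - 128*√273/49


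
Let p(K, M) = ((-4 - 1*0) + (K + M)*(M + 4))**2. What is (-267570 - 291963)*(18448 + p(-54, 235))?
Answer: -1046893781588109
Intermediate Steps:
p(K, M) = (-4 + (4 + M)*(K + M))**2 (p(K, M) = ((-4 + 0) + (K + M)*(4 + M))**2 = (-4 + (4 + M)*(K + M))**2)
(-267570 - 291963)*(18448 + p(-54, 235)) = (-267570 - 291963)*(18448 + (-4 + 235**2 + 4*(-54) + 4*235 - 54*235)**2) = -559533*(18448 + (-4 + 55225 - 216 + 940 - 12690)**2) = -559533*(18448 + 43255**2) = -559533*(18448 + 1870995025) = -559533*1871013473 = -1046893781588109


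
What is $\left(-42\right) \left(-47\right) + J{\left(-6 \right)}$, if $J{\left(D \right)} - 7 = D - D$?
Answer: $1981$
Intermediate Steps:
$J{\left(D \right)} = 7$ ($J{\left(D \right)} = 7 + \left(D - D\right) = 7 + 0 = 7$)
$\left(-42\right) \left(-47\right) + J{\left(-6 \right)} = \left(-42\right) \left(-47\right) + 7 = 1974 + 7 = 1981$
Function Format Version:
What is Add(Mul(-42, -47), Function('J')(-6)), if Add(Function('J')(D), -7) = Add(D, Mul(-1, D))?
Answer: 1981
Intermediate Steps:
Function('J')(D) = 7 (Function('J')(D) = Add(7, Add(D, Mul(-1, D))) = Add(7, 0) = 7)
Add(Mul(-42, -47), Function('J')(-6)) = Add(Mul(-42, -47), 7) = Add(1974, 7) = 1981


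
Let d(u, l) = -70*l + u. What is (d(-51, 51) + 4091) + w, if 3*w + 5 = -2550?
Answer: -1145/3 ≈ -381.67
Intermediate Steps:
w = -2555/3 (w = -5/3 + (⅓)*(-2550) = -5/3 - 850 = -2555/3 ≈ -851.67)
d(u, l) = u - 70*l
(d(-51, 51) + 4091) + w = ((-51 - 70*51) + 4091) - 2555/3 = ((-51 - 3570) + 4091) - 2555/3 = (-3621 + 4091) - 2555/3 = 470 - 2555/3 = -1145/3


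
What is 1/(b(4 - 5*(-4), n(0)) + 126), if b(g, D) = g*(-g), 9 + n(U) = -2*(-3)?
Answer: -1/450 ≈ -0.0022222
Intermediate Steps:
n(U) = -3 (n(U) = -9 - 2*(-3) = -9 + 6 = -3)
b(g, D) = -g²
1/(b(4 - 5*(-4), n(0)) + 126) = 1/(-(4 - 5*(-4))² + 126) = 1/(-(4 + 20)² + 126) = 1/(-1*24² + 126) = 1/(-1*576 + 126) = 1/(-576 + 126) = 1/(-450) = -1/450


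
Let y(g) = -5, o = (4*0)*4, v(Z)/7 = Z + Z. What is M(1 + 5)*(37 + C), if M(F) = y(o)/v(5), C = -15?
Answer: -11/7 ≈ -1.5714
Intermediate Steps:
v(Z) = 14*Z (v(Z) = 7*(Z + Z) = 7*(2*Z) = 14*Z)
o = 0 (o = 0*4 = 0)
M(F) = -1/14 (M(F) = -5/(14*5) = -5/70 = -5*1/70 = -1/14)
M(1 + 5)*(37 + C) = -(37 - 15)/14 = -1/14*22 = -11/7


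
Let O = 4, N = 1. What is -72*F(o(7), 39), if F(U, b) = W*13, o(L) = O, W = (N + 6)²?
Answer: -45864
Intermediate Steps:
W = 49 (W = (1 + 6)² = 7² = 49)
o(L) = 4
F(U, b) = 637 (F(U, b) = 49*13 = 637)
-72*F(o(7), 39) = -72*637 = -45864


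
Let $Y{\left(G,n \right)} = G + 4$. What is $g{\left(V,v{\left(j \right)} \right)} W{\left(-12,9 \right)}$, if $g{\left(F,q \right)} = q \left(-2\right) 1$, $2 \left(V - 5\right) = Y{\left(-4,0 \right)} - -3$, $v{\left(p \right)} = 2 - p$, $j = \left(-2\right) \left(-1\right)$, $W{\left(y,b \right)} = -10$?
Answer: $0$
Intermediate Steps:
$j = 2$
$Y{\left(G,n \right)} = 4 + G$
$V = \frac{13}{2}$ ($V = 5 + \frac{\left(4 - 4\right) - -3}{2} = 5 + \frac{0 + 3}{2} = 5 + \frac{1}{2} \cdot 3 = 5 + \frac{3}{2} = \frac{13}{2} \approx 6.5$)
$g{\left(F,q \right)} = - 2 q$ ($g{\left(F,q \right)} = - 2 q 1 = - 2 q$)
$g{\left(V,v{\left(j \right)} \right)} W{\left(-12,9 \right)} = - 2 \left(2 - 2\right) \left(-10\right) = \left(-2\right) 0 \left(-10\right) = 0 \left(-10\right) = 0$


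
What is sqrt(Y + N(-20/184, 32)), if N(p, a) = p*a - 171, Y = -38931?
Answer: I*sqrt(20686798)/23 ≈ 197.75*I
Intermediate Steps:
N(p, a) = -171 + a*p (N(p, a) = a*p - 171 = -171 + a*p)
sqrt(Y + N(-20/184, 32)) = sqrt(-38931 + (-171 + 32*(-20/184))) = sqrt(-38931 + (-171 + 32*(-20*1/184))) = sqrt(-38931 + (-171 + 32*(-5/46))) = sqrt(-38931 + (-171 - 80/23)) = sqrt(-38931 - 4013/23) = sqrt(-899426/23) = I*sqrt(20686798)/23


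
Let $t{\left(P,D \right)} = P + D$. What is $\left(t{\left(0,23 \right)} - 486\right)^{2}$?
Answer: $214369$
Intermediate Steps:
$t{\left(P,D \right)} = D + P$
$\left(t{\left(0,23 \right)} - 486\right)^{2} = \left(\left(23 + 0\right) - 486\right)^{2} = \left(23 - 486\right)^{2} = \left(-463\right)^{2} = 214369$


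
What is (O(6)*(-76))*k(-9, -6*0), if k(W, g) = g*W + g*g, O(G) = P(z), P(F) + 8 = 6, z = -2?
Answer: 0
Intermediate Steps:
P(F) = -2 (P(F) = -8 + 6 = -2)
O(G) = -2
k(W, g) = g**2 + W*g (k(W, g) = W*g + g**2 = g**2 + W*g)
(O(6)*(-76))*k(-9, -6*0) = (-2*(-76))*((-6*0)*(-9 - 6*0)) = 152*(0*(-9 + 0)) = 152*(0*(-9)) = 152*0 = 0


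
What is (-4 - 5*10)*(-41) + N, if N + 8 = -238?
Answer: 1968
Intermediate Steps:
N = -246 (N = -8 - 238 = -246)
(-4 - 5*10)*(-41) + N = (-4 - 5*10)*(-41) - 246 = (-4 - 50)*(-41) - 246 = -54*(-41) - 246 = 2214 - 246 = 1968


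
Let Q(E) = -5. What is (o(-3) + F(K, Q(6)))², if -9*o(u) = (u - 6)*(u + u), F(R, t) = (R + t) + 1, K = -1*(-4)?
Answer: 36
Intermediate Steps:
K = 4
F(R, t) = 1 + R + t
o(u) = -2*u*(-6 + u)/9 (o(u) = -(u - 6)*(u + u)/9 = -(-6 + u)*2*u/9 = -2*u*(-6 + u)/9)
(o(-3) + F(K, Q(6)))² = ((2/9)*(-3)*(6 - 1*(-3)) + (1 + 4 - 5))² = ((2/9)*(-3)*(6 + 3) + 0)² = ((2/9)*(-3)*9 + 0)² = (-6 + 0)² = (-6)² = 36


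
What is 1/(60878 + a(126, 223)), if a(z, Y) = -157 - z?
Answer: 1/60595 ≈ 1.6503e-5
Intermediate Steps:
1/(60878 + a(126, 223)) = 1/(60878 + (-157 - 1*126)) = 1/(60878 + (-157 - 126)) = 1/(60878 - 283) = 1/60595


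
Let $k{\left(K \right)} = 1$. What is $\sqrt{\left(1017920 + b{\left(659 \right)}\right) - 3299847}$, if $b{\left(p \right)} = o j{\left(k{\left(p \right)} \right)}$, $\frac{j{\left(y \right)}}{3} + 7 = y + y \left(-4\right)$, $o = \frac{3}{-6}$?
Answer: $2 i \sqrt{570478} \approx 1510.6 i$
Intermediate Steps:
$o = - \frac{1}{2}$ ($o = 3 \left(- \frac{1}{6}\right) = - \frac{1}{2} \approx -0.5$)
$j{\left(y \right)} = -21 - 9 y$ ($j{\left(y \right)} = -21 + 3 \left(y + y \left(-4\right)\right) = -21 + 3 \left(y - 4 y\right) = -21 + 3 \left(- 3 y\right) = -21 - 9 y$)
$b{\left(p \right)} = 15$ ($b{\left(p \right)} = - \frac{-21 - 9}{2} = \left(- \frac{1}{2}\right) \left(-30\right) = 15$)
$\sqrt{\left(1017920 + b{\left(659 \right)}\right) - 3299847} = \sqrt{\left(1017920 + 15\right) - 3299847} = \sqrt{1017935 - 3299847} = \sqrt{-2281912} = 2 i \sqrt{570478}$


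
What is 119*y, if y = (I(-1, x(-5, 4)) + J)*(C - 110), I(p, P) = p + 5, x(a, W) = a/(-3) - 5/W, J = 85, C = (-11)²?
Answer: 116501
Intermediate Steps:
C = 121
x(a, W) = -5/W - a/3 (x(a, W) = a*(-⅓) - 5/W = -a/3 - 5/W = -5/W - a/3)
I(p, P) = 5 + p
y = 979 (y = ((5 - 1) + 85)*(121 - 110) = (4 + 85)*11 = 89*11 = 979)
119*y = 119*979 = 116501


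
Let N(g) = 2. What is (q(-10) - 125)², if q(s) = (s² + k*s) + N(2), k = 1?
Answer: 1089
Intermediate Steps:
q(s) = 2 + s + s² (q(s) = (s² + 1*s) + 2 = (s² + s) + 2 = (s + s²) + 2 = 2 + s + s²)
(q(-10) - 125)² = ((2 - 10 + (-10)²) - 125)² = ((2 - 10 + 100) - 125)² = (92 - 125)² = (-33)² = 1089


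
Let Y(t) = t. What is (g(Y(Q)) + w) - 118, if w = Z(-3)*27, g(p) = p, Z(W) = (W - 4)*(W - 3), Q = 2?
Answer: 1018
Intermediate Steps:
Z(W) = (-4 + W)*(-3 + W)
w = 1134 (w = (12 + (-3)² - 7*(-3))*27 = (12 + 9 + 21)*27 = 42*27 = 1134)
(g(Y(Q)) + w) - 118 = (2 + 1134) - 118 = 1136 - 118 = 1018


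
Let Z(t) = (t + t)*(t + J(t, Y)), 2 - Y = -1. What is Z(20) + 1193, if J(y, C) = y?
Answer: 2793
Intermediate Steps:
Y = 3 (Y = 2 - 1*(-1) = 2 + 1 = 3)
Z(t) = 4*t² (Z(t) = (t + t)*(t + t) = (2*t)*(2*t) = 4*t²)
Z(20) + 1193 = 4*20² + 1193 = 4*400 + 1193 = 1600 + 1193 = 2793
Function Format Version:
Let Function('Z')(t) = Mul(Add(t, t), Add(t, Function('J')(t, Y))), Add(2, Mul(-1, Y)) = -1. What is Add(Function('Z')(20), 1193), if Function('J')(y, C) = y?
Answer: 2793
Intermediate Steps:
Y = 3 (Y = Add(2, Mul(-1, -1)) = Add(2, 1) = 3)
Function('Z')(t) = Mul(4, Pow(t, 2)) (Function('Z')(t) = Mul(Add(t, t), Add(t, t)) = Mul(Mul(2, t), Mul(2, t)) = Mul(4, Pow(t, 2)))
Add(Function('Z')(20), 1193) = Add(Mul(4, Pow(20, 2)), 1193) = Add(Mul(4, 400), 1193) = Add(1600, 1193) = 2793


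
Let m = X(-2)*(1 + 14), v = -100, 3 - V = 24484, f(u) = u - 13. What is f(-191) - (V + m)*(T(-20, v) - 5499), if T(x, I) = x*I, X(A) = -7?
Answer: -86026618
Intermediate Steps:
f(u) = -13 + u
V = -24481 (V = 3 - 1*24484 = 3 - 24484 = -24481)
m = -105 (m = -7*(1 + 14) = -7*15 = -105)
T(x, I) = I*x
f(-191) - (V + m)*(T(-20, v) - 5499) = (-13 - 191) - (-24481 - 105)*(-100*(-20) - 5499) = -204 - (-24586)*(2000 - 5499) = -204 - (-24586)*(-3499) = -204 - 1*86026414 = -204 - 86026414 = -86026618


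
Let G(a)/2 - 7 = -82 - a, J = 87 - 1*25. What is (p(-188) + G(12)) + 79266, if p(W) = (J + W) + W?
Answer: 78778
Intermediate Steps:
J = 62 (J = 87 - 25 = 62)
p(W) = 62 + 2*W (p(W) = (62 + W) + W = 62 + 2*W)
G(a) = -150 - 2*a (G(a) = 14 + 2*(-82 - a) = 14 + (-164 - 2*a) = -150 - 2*a)
(p(-188) + G(12)) + 79266 = ((62 + 2*(-188)) + (-150 - 2*12)) + 79266 = ((62 - 376) + (-150 - 24)) + 79266 = (-314 - 174) + 79266 = -488 + 79266 = 78778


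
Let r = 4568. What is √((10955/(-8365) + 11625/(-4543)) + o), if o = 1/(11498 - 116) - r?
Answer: I*√14250039905831014657218/1765473402 ≈ 67.616*I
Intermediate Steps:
o = -51992975/11382 (o = 1/(11498 - 116) - 1*4568 = 1/11382 - 4568 = -51992975/11382 ≈ -4568.0)
√((10955/(-8365) + 11625/(-4543)) + o) = √((10955/(-8365) + 11625/(-4543)) - 51992975/11382) = √((10955*(-1/8365) + 11625*(-1/4543)) - 51992975/11382) = √((-313/239 - 11625/4543) - 51992975/11382) = √(-4200334/1085777 - 51992975/11382) = √(-8071512088309/1765473402) = I*√14250039905831014657218/1765473402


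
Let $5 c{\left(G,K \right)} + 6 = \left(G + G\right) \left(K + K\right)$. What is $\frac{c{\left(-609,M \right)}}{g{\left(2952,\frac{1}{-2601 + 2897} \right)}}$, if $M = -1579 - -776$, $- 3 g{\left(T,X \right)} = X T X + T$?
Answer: $- \frac{7141076368}{17961485} \approx -397.58$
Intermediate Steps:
$g{\left(T,X \right)} = - \frac{T}{3} - \frac{T X^{2}}{3}$ ($g{\left(T,X \right)} = - \frac{X T X + T}{3} = - \frac{T X X + T}{3} = - \frac{T X^{2} + T}{3} = - \frac{T + T X^{2}}{3} = - \frac{T}{3} - \frac{T X^{2}}{3}$)
$M = -803$ ($M = -1579 + 776 = -803$)
$c{\left(G,K \right)} = - \frac{6}{5} + \frac{4 G K}{5}$ ($c{\left(G,K \right)} = - \frac{6}{5} + \frac{\left(G + G\right) \left(K + K\right)}{5} = - \frac{6}{5} + \frac{2 G 2 K}{5} = - \frac{6}{5} + \frac{4 G K}{5}$)
$\frac{c{\left(-609,M \right)}}{g{\left(2952,\frac{1}{-2601 + 2897} \right)}} = \frac{- \frac{6}{5} + \frac{4}{5} \left(-609\right) \left(-803\right)}{\left(- \frac{1}{3}\right) 2952 \left(1 + \left(\frac{1}{-2601 + 2897}\right)^{2}\right)} = \frac{- \frac{6}{5} + \frac{1956108}{5}}{\left(- \frac{1}{3}\right) 2952 \left(1 + \left(\frac{1}{296}\right)^{2}\right)} = \frac{1956102}{5 \left(\left(- \frac{1}{3}\right) 2952 \left(1 + \left(\frac{1}{296}\right)^{2}\right)\right)} = \frac{1956102}{5 \left(\left(- \frac{1}{3}\right) 2952 \left(1 + \frac{1}{87616}\right)\right)} = \frac{1956102}{5 \left(\left(- \frac{1}{3}\right) 2952 \cdot \frac{87617}{87616}\right)} = \frac{1956102}{5 \left(- \frac{10776891}{10952}\right)} = \frac{1956102}{5} \left(- \frac{10952}{10776891}\right) = - \frac{7141076368}{17961485}$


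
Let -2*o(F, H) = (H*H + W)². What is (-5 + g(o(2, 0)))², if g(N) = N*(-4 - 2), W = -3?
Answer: 484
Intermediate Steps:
o(F, H) = -(-3 + H²)²/2 (o(F, H) = -(H*H - 3)²/2 = -(H² - 3)²/2 = -(-3 + H²)²/2)
g(N) = -6*N (g(N) = N*(-6) = -6*N)
(-5 + g(o(2, 0)))² = (-5 - (-3)*(-3 + 0²)²)² = (-5 - (-3)*(-3 + 0)²)² = (-5 - (-3)*(-3)²)² = (-5 - (-3)*9)² = (-5 - 6*(-9/2))² = (-5 + 27)² = 22² = 484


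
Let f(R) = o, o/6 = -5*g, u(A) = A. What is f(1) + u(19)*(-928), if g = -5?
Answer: -17482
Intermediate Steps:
o = 150 (o = 6*(-5*(-5)) = 6*25 = 150)
f(R) = 150
f(1) + u(19)*(-928) = 150 + 19*(-928) = 150 - 17632 = -17482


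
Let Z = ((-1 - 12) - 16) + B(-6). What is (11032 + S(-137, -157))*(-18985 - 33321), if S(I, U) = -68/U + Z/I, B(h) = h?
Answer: -12412323590294/21509 ≈ -5.7708e+8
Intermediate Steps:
Z = -35 (Z = ((-1 - 12) - 16) - 6 = (-13 - 16) - 6 = -29 - 6 = -35)
S(I, U) = -68/U - 35/I
(11032 + S(-137, -157))*(-18985 - 33321) = (11032 + (-68/(-157) - 35/(-137)))*(-18985 - 33321) = (11032 + (-68*(-1/157) - 35*(-1/137)))*(-52306) = (11032 + (68/157 + 35/137))*(-52306) = (11032 + 14811/21509)*(-52306) = (237302099/21509)*(-52306) = -12412323590294/21509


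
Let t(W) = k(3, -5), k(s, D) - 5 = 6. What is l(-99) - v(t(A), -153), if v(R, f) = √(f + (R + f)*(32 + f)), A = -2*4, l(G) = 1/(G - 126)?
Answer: -1/225 - √17029 ≈ -130.50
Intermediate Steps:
k(s, D) = 11 (k(s, D) = 5 + 6 = 11)
l(G) = 1/(-126 + G)
A = -8
t(W) = 11
v(R, f) = √(f + (32 + f)*(R + f))
l(-99) - v(t(A), -153) = 1/(-126 - 99) - √((-153)² + 32*11 + 33*(-153) + 11*(-153)) = 1/(-225) - √(23409 + 352 - 5049 - 1683) = -1/225 - √17029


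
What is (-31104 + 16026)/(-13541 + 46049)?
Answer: -359/774 ≈ -0.46382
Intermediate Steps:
(-31104 + 16026)/(-13541 + 46049) = -15078/32508 = -15078*1/32508 = -359/774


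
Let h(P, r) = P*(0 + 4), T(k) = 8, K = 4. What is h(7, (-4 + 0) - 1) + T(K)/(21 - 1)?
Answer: 142/5 ≈ 28.400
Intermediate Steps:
h(P, r) = 4*P (h(P, r) = P*4 = 4*P)
h(7, (-4 + 0) - 1) + T(K)/(21 - 1) = 4*7 + 8/(21 - 1) = 28 + 8/20 = 28 + (1/20)*8 = 28 + ⅖ = 142/5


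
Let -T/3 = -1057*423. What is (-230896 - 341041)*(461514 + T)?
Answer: -1031114904639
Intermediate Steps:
T = 1341333 (T = -(-3171)*423 = -3*(-447111) = 1341333)
(-230896 - 341041)*(461514 + T) = (-230896 - 341041)*(461514 + 1341333) = -571937*1802847 = -1031114904639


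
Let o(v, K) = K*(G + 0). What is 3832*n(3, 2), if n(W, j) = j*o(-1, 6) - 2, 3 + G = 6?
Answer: 130288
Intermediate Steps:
G = 3 (G = -3 + 6 = 3)
o(v, K) = 3*K (o(v, K) = K*(3 + 0) = K*3 = 3*K)
n(W, j) = -2 + 18*j (n(W, j) = j*(3*6) - 2 = j*18 - 2 = 18*j - 2 = -2 + 18*j)
3832*n(3, 2) = 3832*(-2 + 18*2) = 3832*(-2 + 36) = 3832*34 = 130288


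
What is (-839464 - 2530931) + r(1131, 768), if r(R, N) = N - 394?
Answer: -3370021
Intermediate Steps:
r(R, N) = -394 + N
(-839464 - 2530931) + r(1131, 768) = (-839464 - 2530931) + (-394 + 768) = -3370395 + 374 = -3370021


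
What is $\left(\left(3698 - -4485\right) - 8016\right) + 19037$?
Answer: $19204$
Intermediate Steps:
$\left(\left(3698 - -4485\right) - 8016\right) + 19037 = \left(\left(3698 + 4485\right) - 8016\right) + 19037 = \left(8183 - 8016\right) + 19037 = 167 + 19037 = 19204$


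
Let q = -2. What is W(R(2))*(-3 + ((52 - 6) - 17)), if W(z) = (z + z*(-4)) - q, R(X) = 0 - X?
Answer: 208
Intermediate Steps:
R(X) = -X
W(z) = 2 - 3*z (W(z) = (z + z*(-4)) - 1*(-2) = (z - 4*z) + 2 = -3*z + 2 = 2 - 3*z)
W(R(2))*(-3 + ((52 - 6) - 17)) = (2 - (-3)*2)*(-3 + ((52 - 6) - 17)) = (2 - 3*(-2))*(-3 + (46 - 17)) = (2 + 6)*(-3 + 29) = 8*26 = 208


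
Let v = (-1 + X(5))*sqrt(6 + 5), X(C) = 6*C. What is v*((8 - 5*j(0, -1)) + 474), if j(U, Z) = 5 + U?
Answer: 13253*sqrt(11) ≈ 43955.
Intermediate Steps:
v = 29*sqrt(11) (v = (-1 + 6*5)*sqrt(6 + 5) = (-1 + 30)*sqrt(11) = 29*sqrt(11) ≈ 96.182)
v*((8 - 5*j(0, -1)) + 474) = (29*sqrt(11))*((8 - 5*(5 + 0)) + 474) = (29*sqrt(11))*((8 - 5*5) + 474) = (29*sqrt(11))*((8 - 25) + 474) = (29*sqrt(11))*(-17 + 474) = (29*sqrt(11))*457 = 13253*sqrt(11)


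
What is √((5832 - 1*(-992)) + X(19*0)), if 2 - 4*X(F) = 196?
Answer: √27102/2 ≈ 82.313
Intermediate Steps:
X(F) = -97/2 (X(F) = ½ - ¼*196 = ½ - 49 = -97/2)
√((5832 - 1*(-992)) + X(19*0)) = √((5832 - 1*(-992)) - 97/2) = √((5832 + 992) - 97/2) = √(6824 - 97/2) = √(13551/2) = √27102/2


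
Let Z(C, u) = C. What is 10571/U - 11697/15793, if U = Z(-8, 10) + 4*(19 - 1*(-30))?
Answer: 164748767/2969084 ≈ 55.488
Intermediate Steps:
U = 188 (U = -8 + 4*(19 - 1*(-30)) = -8 + 4*(19 + 30) = -8 + 4*49 = -8 + 196 = 188)
10571/U - 11697/15793 = 10571/188 - 11697/15793 = 164748767/2969084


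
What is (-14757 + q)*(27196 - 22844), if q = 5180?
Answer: -41679104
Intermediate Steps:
(-14757 + q)*(27196 - 22844) = (-14757 + 5180)*(27196 - 22844) = -9577*4352 = -41679104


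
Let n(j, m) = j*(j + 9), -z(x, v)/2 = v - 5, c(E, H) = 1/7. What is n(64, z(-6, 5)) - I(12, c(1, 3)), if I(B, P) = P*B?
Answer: 32692/7 ≈ 4670.3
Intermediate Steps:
c(E, H) = ⅐
I(B, P) = B*P
z(x, v) = 10 - 2*v (z(x, v) = -2*(v - 5) = -2*(-5 + v) = 10 - 2*v)
n(j, m) = j*(9 + j)
n(64, z(-6, 5)) - I(12, c(1, 3)) = 64*(9 + 64) - 12/7 = 64*73 - 1*12/7 = 4672 - 12/7 = 32692/7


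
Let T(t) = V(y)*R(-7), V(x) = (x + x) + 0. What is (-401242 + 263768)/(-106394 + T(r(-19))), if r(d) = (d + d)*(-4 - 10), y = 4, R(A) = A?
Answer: 68737/53225 ≈ 1.2914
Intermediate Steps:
r(d) = -28*d (r(d) = (2*d)*(-14) = -28*d)
V(x) = 2*x (V(x) = 2*x + 0 = 2*x)
T(t) = -56 (T(t) = (2*4)*(-7) = 8*(-7) = -56)
(-401242 + 263768)/(-106394 + T(r(-19))) = (-401242 + 263768)/(-106394 - 56) = -137474/(-106450) = -137474*(-1/106450) = 68737/53225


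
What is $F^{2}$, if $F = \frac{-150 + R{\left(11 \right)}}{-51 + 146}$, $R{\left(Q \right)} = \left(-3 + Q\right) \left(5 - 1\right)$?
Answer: $\frac{13924}{9025} \approx 1.5428$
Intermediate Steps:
$R{\left(Q \right)} = -12 + 4 Q$ ($R{\left(Q \right)} = \left(-3 + Q\right) 4 = -12 + 4 Q$)
$F = - \frac{118}{95}$ ($F = \frac{-150 + \left(-12 + 4 \cdot 11\right)}{-51 + 146} = \frac{-150 + \left(-12 + 44\right)}{95} = \left(-150 + 32\right) \frac{1}{95} = \left(-118\right) \frac{1}{95} = - \frac{118}{95} \approx -1.2421$)
$F^{2} = \left(- \frac{118}{95}\right)^{2} = \frac{13924}{9025}$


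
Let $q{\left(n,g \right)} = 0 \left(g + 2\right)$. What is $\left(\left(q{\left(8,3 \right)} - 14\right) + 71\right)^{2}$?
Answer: $3249$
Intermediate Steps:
$q{\left(n,g \right)} = 0$ ($q{\left(n,g \right)} = 0 \left(2 + g\right) = 0$)
$\left(\left(q{\left(8,3 \right)} - 14\right) + 71\right)^{2} = \left(\left(0 - 14\right) + 71\right)^{2} = \left(-14 + 71\right)^{2} = 57^{2} = 3249$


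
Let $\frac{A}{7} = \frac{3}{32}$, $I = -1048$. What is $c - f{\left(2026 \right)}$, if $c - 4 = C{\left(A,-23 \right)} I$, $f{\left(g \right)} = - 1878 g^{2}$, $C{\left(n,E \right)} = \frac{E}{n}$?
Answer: $\frac{161880983500}{21} \approx 7.7086 \cdot 10^{9}$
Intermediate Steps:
$A = \frac{21}{32}$ ($A = 7 \cdot \frac{3}{32} = \frac{21}{32} \approx 0.65625$)
$c = \frac{771412}{21}$ ($c = 4 + - \frac{23}{\frac{21}{32}} \left(-1048\right) = 4 + \left(-23\right) \frac{32}{21} \left(-1048\right) = 4 - - \frac{771328}{21} = 4 + \frac{771328}{21} = \frac{771412}{21} \approx 36734.0$)
$c - f{\left(2026 \right)} = \frac{771412}{21} - - 1878 \cdot 2026^{2} = \frac{771412}{21} - \left(-1878\right) 4104676 = \frac{771412}{21} - -7708581528 = \frac{771412}{21} + 7708581528 = \frac{161880983500}{21}$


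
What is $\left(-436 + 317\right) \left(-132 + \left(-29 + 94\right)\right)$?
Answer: $7973$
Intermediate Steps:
$\left(-436 + 317\right) \left(-132 + \left(-29 + 94\right)\right) = - 119 \left(-132 + 65\right) = \left(-119\right) \left(-67\right) = 7973$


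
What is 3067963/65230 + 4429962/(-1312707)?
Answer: 113283941957/2594784170 ≈ 43.658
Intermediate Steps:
3067963/65230 + 4429962/(-1312707) = 3067963*(1/65230) + 4429962*(-1/1312707) = 3067963/65230 - 1476654/437569 = 113283941957/2594784170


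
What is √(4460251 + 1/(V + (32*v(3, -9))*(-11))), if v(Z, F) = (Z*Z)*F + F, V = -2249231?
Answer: 10*√219334289723400803/2217551 ≈ 2111.9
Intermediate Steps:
v(Z, F) = F + F*Z² (v(Z, F) = Z²*F + F = F*Z² + F = F + F*Z²)
√(4460251 + 1/(V + (32*v(3, -9))*(-11))) = √(4460251 + 1/(-2249231 + (32*(-9*(1 + 3²)))*(-11))) = √(4460251 + 1/(-2249231 + (32*(-9*(1 + 9)))*(-11))) = √(4460251 + 1/(-2249231 + (32*(-9*10))*(-11))) = √(4460251 + 1/(-2249231 + (32*(-90))*(-11))) = √(4460251 + 1/(-2249231 - 2880*(-11))) = √(4460251 + 1/(-2249231 + 31680)) = √(4460251 + 1/(-2217551)) = √(4460251 - 1/2217551) = √(9890834065300/2217551) = 10*√219334289723400803/2217551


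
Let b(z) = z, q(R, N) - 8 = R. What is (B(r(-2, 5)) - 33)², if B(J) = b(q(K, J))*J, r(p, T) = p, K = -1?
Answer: 2209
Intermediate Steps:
q(R, N) = 8 + R
B(J) = 7*J (B(J) = (8 - 1)*J = 7*J)
(B(r(-2, 5)) - 33)² = (7*(-2) - 33)² = (-14 - 33)² = (-47)² = 2209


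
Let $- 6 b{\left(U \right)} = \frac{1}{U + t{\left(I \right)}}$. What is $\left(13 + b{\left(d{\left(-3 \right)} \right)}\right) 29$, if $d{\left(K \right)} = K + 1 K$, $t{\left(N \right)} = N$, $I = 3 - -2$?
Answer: $\frac{2291}{6} \approx 381.83$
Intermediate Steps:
$I = 5$ ($I = 3 + 2 = 5$)
$d{\left(K \right)} = 2 K$ ($d{\left(K \right)} = K + K = 2 K$)
$b{\left(U \right)} = - \frac{1}{6 \left(5 + U\right)}$ ($b{\left(U \right)} = - \frac{1}{6 \left(U + 5\right)} = - \frac{1}{6 \left(5 + U\right)}$)
$\left(13 + b{\left(d{\left(-3 \right)} \right)}\right) 29 = \left(13 - \frac{1}{30 + 6 \cdot 2 \left(-3\right)}\right) 29 = \left(13 - \frac{1}{30 + 6 \left(-6\right)}\right) 29 = \left(13 - \frac{1}{30 - 36}\right) 29 = \left(13 - \frac{1}{-6}\right) 29 = \left(13 - - \frac{1}{6}\right) 29 = \left(13 + \frac{1}{6}\right) 29 = \frac{79}{6} \cdot 29 = \frac{2291}{6}$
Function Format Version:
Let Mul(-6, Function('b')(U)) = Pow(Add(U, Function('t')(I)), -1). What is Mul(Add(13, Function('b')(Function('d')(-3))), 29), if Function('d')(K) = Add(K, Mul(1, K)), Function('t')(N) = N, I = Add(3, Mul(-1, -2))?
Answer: Rational(2291, 6) ≈ 381.83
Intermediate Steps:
I = 5 (I = Add(3, 2) = 5)
Function('d')(K) = Mul(2, K) (Function('d')(K) = Add(K, K) = Mul(2, K))
Function('b')(U) = Mul(Rational(-1, 6), Pow(Add(5, U), -1)) (Function('b')(U) = Mul(Rational(-1, 6), Pow(Add(U, 5), -1)) = Mul(Rational(-1, 6), Pow(Add(5, U), -1)))
Mul(Add(13, Function('b')(Function('d')(-3))), 29) = Mul(Add(13, Mul(-1, Pow(Add(30, Mul(6, Mul(2, -3))), -1))), 29) = Mul(Add(13, Mul(-1, Pow(Add(30, Mul(6, -6)), -1))), 29) = Mul(Add(13, Mul(-1, Pow(Add(30, -36), -1))), 29) = Mul(Add(13, Mul(-1, Pow(-6, -1))), 29) = Mul(Add(13, Mul(-1, Rational(-1, 6))), 29) = Mul(Add(13, Rational(1, 6)), 29) = Mul(Rational(79, 6), 29) = Rational(2291, 6)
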